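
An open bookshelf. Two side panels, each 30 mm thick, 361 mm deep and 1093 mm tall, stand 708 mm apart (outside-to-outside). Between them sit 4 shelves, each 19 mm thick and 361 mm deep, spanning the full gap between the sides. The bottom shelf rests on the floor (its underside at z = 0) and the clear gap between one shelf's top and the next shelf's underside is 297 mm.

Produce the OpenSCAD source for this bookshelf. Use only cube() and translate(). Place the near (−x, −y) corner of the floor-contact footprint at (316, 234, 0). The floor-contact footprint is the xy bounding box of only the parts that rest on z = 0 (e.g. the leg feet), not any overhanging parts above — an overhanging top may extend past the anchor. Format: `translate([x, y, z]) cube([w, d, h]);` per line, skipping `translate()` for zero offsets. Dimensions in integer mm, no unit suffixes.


translate([316, 234, 0]) cube([30, 361, 1093]);
translate([994, 234, 0]) cube([30, 361, 1093]);
translate([346, 234, 0]) cube([648, 361, 19]);
translate([346, 234, 316]) cube([648, 361, 19]);
translate([346, 234, 632]) cube([648, 361, 19]);
translate([346, 234, 948]) cube([648, 361, 19]);


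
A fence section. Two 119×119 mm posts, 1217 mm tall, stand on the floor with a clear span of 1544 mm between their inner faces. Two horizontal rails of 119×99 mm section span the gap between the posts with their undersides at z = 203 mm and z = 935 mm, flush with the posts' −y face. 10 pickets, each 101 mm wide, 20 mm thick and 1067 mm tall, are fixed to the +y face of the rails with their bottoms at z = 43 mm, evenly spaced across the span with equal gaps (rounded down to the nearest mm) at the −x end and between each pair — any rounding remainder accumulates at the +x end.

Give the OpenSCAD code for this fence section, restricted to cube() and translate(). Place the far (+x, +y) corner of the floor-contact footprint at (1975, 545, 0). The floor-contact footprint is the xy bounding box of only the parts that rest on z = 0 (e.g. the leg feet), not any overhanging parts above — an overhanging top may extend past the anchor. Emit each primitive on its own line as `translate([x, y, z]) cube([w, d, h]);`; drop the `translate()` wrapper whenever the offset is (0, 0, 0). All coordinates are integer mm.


translate([193, 426, 0]) cube([119, 119, 1217]);
translate([1856, 426, 0]) cube([119, 119, 1217]);
translate([312, 426, 203]) cube([1544, 119, 99]);
translate([312, 426, 935]) cube([1544, 119, 99]);
translate([360, 545, 43]) cube([101, 20, 1067]);
translate([509, 545, 43]) cube([101, 20, 1067]);
translate([658, 545, 43]) cube([101, 20, 1067]);
translate([807, 545, 43]) cube([101, 20, 1067]);
translate([956, 545, 43]) cube([101, 20, 1067]);
translate([1105, 545, 43]) cube([101, 20, 1067]);
translate([1254, 545, 43]) cube([101, 20, 1067]);
translate([1403, 545, 43]) cube([101, 20, 1067]);
translate([1552, 545, 43]) cube([101, 20, 1067]);
translate([1701, 545, 43]) cube([101, 20, 1067]);


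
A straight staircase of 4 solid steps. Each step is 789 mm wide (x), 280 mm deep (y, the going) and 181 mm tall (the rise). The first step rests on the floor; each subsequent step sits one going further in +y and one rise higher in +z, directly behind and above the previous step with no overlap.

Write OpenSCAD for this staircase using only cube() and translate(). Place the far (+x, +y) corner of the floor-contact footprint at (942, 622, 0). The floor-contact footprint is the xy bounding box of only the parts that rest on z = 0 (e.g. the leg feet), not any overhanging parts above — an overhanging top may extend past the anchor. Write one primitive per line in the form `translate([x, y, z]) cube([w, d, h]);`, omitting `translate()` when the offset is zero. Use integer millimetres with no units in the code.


translate([153, 342, 0]) cube([789, 280, 181]);
translate([153, 622, 181]) cube([789, 280, 181]);
translate([153, 902, 362]) cube([789, 280, 181]);
translate([153, 1182, 543]) cube([789, 280, 181]);


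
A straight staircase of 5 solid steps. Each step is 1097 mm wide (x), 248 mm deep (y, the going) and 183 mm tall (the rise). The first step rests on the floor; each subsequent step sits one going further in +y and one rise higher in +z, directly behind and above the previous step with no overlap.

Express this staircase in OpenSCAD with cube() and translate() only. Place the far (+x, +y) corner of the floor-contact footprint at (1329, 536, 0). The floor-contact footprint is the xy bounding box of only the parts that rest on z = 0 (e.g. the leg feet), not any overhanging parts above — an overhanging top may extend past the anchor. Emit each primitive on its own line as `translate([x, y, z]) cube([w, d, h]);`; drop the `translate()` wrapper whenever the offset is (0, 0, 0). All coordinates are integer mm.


translate([232, 288, 0]) cube([1097, 248, 183]);
translate([232, 536, 183]) cube([1097, 248, 183]);
translate([232, 784, 366]) cube([1097, 248, 183]);
translate([232, 1032, 549]) cube([1097, 248, 183]);
translate([232, 1280, 732]) cube([1097, 248, 183]);


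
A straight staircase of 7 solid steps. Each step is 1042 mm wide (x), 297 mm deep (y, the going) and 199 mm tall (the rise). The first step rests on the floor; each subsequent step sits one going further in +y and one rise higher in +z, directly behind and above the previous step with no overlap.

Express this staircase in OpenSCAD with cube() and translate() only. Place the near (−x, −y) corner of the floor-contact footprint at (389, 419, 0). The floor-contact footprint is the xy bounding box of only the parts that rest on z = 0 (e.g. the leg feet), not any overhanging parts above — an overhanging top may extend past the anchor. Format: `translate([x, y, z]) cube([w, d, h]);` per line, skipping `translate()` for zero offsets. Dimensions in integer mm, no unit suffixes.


translate([389, 419, 0]) cube([1042, 297, 199]);
translate([389, 716, 199]) cube([1042, 297, 199]);
translate([389, 1013, 398]) cube([1042, 297, 199]);
translate([389, 1310, 597]) cube([1042, 297, 199]);
translate([389, 1607, 796]) cube([1042, 297, 199]);
translate([389, 1904, 995]) cube([1042, 297, 199]);
translate([389, 2201, 1194]) cube([1042, 297, 199]);


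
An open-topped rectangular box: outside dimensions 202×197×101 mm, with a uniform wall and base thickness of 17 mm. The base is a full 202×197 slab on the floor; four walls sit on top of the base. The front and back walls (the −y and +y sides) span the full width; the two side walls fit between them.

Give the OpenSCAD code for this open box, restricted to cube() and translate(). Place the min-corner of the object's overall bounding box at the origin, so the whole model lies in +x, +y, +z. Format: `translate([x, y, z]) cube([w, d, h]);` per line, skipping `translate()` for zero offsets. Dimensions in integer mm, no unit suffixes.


cube([202, 197, 17]);
translate([0, 0, 17]) cube([202, 17, 84]);
translate([0, 180, 17]) cube([202, 17, 84]);
translate([0, 17, 17]) cube([17, 163, 84]);
translate([185, 17, 17]) cube([17, 163, 84]);


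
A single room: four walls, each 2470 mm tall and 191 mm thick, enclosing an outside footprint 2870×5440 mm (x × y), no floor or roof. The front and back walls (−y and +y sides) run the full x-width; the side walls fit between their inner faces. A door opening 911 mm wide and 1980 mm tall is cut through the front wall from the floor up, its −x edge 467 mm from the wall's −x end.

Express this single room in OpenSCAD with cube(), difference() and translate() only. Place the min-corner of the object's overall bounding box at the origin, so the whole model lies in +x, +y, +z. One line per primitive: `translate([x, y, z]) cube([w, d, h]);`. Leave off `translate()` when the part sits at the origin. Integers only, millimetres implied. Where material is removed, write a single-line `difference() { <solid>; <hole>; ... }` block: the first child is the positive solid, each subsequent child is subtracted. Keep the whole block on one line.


difference() { cube([2870, 191, 2470]); translate([467, 0, 0]) cube([911, 191, 1980]); }
translate([0, 5249, 0]) cube([2870, 191, 2470]);
translate([0, 191, 0]) cube([191, 5058, 2470]);
translate([2679, 191, 0]) cube([191, 5058, 2470]);


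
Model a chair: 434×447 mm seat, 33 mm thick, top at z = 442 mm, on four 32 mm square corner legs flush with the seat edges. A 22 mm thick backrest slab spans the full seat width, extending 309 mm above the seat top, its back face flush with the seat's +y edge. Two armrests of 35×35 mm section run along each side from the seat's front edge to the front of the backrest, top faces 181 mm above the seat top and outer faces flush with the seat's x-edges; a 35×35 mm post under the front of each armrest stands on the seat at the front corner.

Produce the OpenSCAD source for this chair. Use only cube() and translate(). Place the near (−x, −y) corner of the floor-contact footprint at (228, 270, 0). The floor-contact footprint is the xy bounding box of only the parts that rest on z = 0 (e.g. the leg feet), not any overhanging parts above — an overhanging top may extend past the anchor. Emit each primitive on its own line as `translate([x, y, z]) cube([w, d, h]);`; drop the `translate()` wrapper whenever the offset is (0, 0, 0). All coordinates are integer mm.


// leg_h = 442 - 33 = 409
// arm post h = 181 - 35 = 146
translate([228, 270, 409]) cube([434, 447, 33]);
translate([228, 270, 0]) cube([32, 32, 409]);
translate([630, 270, 0]) cube([32, 32, 409]);
translate([228, 685, 0]) cube([32, 32, 409]);
translate([630, 685, 0]) cube([32, 32, 409]);
translate([228, 695, 442]) cube([434, 22, 309]);
translate([228, 270, 588]) cube([35, 425, 35]);
translate([627, 270, 588]) cube([35, 425, 35]);
translate([228, 270, 442]) cube([35, 35, 146]);
translate([627, 270, 442]) cube([35, 35, 146]);


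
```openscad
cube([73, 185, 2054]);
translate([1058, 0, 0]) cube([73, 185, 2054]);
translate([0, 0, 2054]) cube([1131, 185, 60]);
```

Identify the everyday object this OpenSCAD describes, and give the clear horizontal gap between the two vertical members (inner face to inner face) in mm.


A door frame. The clear opening width is 985 mm.

Two 2054 mm tall posts with a header on top — a door frame. The left jamb is 73 mm wide at x = 0; the right jamb starts at x = 1058. The clear opening is 1058 − 73 = 985 mm.


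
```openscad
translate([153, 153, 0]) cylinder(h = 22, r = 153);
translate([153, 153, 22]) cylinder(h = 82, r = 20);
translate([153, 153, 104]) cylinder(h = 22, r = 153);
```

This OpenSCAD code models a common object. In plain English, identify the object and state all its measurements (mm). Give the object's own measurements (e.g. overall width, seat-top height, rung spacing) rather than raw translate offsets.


A spool: two coaxial disc flanges of radius 153 mm and thickness 22 mm, joined by a core cylinder of radius 20 mm and height 82 mm. The lower flange rests on z = 0 and the three cylinders share a vertical axis.


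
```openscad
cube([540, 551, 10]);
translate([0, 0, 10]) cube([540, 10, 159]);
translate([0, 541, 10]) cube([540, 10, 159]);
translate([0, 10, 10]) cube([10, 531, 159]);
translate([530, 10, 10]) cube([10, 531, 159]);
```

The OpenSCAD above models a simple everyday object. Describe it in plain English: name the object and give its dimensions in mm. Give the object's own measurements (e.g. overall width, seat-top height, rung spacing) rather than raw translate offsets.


An open-topped rectangular box: outside dimensions 540×551×169 mm, with a uniform wall and base thickness of 10 mm. The base is a full 540×551 slab on the floor; four walls sit on top of the base. The front and back walls (the −y and +y sides) span the full width; the two side walls fit between them.


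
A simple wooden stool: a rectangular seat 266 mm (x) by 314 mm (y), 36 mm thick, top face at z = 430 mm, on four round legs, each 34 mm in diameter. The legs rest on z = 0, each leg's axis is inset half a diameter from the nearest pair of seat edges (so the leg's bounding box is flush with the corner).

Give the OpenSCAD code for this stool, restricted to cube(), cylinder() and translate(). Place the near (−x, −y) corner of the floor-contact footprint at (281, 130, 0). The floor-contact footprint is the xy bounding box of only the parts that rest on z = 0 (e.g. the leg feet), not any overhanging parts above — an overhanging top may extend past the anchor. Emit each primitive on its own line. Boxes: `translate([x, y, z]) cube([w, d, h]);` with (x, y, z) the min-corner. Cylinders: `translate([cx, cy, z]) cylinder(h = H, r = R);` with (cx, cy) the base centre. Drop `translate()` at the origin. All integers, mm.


// leg_h = 430 - 36 = 394
translate([281, 130, 394]) cube([266, 314, 36]);
translate([298, 147, 0]) cylinder(h = 394, r = 17);
translate([530, 147, 0]) cylinder(h = 394, r = 17);
translate([298, 427, 0]) cylinder(h = 394, r = 17);
translate([530, 427, 0]) cylinder(h = 394, r = 17);


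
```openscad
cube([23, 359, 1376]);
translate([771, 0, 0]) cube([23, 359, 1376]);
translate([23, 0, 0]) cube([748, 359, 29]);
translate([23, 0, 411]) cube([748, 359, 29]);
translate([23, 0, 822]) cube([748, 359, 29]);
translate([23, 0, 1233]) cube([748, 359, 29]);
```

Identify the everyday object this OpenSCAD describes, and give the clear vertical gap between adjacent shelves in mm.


A bookshelf. The clear shelf gap is 382 mm.

Two tall side panels with 4 horizontal boards between them — a bookshelf. The first two shelf undersides are at z = 0 and z = 411; with shelf thickness 29, the clear gap is 411 − 0 − 29 = 382 mm.


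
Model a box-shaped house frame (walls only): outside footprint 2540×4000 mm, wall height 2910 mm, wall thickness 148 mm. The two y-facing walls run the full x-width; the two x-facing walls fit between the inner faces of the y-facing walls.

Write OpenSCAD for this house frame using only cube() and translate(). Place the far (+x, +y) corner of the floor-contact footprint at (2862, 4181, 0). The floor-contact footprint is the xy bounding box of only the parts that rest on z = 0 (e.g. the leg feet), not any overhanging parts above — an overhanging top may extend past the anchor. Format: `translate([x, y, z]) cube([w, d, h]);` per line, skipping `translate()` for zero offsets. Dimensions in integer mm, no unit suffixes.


translate([322, 181, 0]) cube([2540, 148, 2910]);
translate([322, 4033, 0]) cube([2540, 148, 2910]);
translate([322, 329, 0]) cube([148, 3704, 2910]);
translate([2714, 329, 0]) cube([148, 3704, 2910]);


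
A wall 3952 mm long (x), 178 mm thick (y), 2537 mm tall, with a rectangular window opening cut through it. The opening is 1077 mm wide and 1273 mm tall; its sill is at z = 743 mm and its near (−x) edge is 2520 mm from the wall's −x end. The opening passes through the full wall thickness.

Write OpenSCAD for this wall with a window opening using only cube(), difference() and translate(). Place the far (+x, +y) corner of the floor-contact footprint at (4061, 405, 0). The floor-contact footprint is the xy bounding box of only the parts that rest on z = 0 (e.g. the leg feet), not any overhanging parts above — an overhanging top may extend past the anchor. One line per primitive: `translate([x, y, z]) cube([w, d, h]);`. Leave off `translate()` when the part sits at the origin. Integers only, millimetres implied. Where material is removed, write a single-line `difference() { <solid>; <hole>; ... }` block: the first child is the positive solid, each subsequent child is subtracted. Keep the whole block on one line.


difference() { translate([109, 227, 0]) cube([3952, 178, 2537]); translate([2629, 227, 743]) cube([1077, 178, 1273]); }


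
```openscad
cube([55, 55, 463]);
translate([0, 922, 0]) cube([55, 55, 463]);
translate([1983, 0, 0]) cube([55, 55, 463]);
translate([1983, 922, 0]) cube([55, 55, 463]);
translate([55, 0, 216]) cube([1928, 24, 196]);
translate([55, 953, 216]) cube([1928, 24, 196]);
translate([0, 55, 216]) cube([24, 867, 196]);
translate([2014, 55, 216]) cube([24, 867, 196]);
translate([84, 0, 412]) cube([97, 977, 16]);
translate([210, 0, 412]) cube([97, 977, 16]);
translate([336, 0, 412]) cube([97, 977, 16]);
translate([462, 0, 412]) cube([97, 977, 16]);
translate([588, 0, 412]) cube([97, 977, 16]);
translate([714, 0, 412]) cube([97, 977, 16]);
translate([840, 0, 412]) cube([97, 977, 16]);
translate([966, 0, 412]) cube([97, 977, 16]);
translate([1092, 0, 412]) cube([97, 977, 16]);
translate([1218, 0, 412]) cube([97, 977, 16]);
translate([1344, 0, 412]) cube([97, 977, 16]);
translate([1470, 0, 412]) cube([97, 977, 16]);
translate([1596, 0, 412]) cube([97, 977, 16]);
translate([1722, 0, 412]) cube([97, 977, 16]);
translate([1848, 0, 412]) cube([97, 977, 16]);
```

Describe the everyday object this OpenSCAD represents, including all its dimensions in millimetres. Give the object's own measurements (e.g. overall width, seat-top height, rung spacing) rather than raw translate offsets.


A bed frame 2038 mm long (x) by 977 mm wide (y). Four 55×55 mm corner posts, 463 mm tall, at the corners of the footprint. Four rails of 24 mm thickness and 196 mm height run between adjacent posts with their undersides at z = 216 mm, their outer faces flush with the outside of the frame (the two x-running rails run between the posts' inner faces; the two y-running rails run between the posts' inner faces). 15 slats, each 97 mm wide (x) and 16 mm thick, lie across the top of the two x-running rails, running the full 977 mm width of the frame in y; along x they sit between the end posts with a 29 mm gap after the −x posts and between neighbouring slats, leaving 38 mm before the +x posts.


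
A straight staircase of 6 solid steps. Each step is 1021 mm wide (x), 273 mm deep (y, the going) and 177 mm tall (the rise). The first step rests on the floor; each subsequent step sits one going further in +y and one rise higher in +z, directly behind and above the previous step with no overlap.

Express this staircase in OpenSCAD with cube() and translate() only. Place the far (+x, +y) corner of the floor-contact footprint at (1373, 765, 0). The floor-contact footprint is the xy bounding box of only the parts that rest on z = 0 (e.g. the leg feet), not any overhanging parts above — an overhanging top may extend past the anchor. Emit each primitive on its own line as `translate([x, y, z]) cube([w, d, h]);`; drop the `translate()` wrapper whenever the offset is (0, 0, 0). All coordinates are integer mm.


translate([352, 492, 0]) cube([1021, 273, 177]);
translate([352, 765, 177]) cube([1021, 273, 177]);
translate([352, 1038, 354]) cube([1021, 273, 177]);
translate([352, 1311, 531]) cube([1021, 273, 177]);
translate([352, 1584, 708]) cube([1021, 273, 177]);
translate([352, 1857, 885]) cube([1021, 273, 177]);


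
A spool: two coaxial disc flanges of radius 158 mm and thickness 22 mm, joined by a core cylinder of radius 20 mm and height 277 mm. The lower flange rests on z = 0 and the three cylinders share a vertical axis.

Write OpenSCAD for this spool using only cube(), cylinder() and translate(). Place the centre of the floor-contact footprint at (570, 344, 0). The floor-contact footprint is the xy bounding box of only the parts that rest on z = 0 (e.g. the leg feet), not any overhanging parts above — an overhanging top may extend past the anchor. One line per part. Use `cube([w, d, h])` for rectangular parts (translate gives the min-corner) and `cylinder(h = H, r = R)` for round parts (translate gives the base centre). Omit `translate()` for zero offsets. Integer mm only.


translate([570, 344, 0]) cylinder(h = 22, r = 158);
translate([570, 344, 22]) cylinder(h = 277, r = 20);
translate([570, 344, 299]) cylinder(h = 22, r = 158);


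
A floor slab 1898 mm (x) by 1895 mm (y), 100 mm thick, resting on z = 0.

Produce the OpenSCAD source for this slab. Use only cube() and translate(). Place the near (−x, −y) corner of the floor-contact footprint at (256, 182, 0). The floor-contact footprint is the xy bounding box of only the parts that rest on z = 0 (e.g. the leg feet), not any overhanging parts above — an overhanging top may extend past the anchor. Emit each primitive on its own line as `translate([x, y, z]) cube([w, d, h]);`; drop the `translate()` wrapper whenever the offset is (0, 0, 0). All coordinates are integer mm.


translate([256, 182, 0]) cube([1898, 1895, 100]);


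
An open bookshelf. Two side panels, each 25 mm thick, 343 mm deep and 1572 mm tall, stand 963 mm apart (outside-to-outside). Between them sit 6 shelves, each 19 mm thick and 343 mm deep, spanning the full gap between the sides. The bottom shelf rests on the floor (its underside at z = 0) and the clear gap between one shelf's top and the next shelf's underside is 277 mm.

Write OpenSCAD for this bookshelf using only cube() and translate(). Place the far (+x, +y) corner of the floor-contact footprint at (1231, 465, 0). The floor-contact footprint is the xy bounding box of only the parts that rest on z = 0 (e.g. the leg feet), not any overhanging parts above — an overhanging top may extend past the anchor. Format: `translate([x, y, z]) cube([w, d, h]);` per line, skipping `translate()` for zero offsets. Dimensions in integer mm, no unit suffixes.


translate([268, 122, 0]) cube([25, 343, 1572]);
translate([1206, 122, 0]) cube([25, 343, 1572]);
translate([293, 122, 0]) cube([913, 343, 19]);
translate([293, 122, 296]) cube([913, 343, 19]);
translate([293, 122, 592]) cube([913, 343, 19]);
translate([293, 122, 888]) cube([913, 343, 19]);
translate([293, 122, 1184]) cube([913, 343, 19]);
translate([293, 122, 1480]) cube([913, 343, 19]);


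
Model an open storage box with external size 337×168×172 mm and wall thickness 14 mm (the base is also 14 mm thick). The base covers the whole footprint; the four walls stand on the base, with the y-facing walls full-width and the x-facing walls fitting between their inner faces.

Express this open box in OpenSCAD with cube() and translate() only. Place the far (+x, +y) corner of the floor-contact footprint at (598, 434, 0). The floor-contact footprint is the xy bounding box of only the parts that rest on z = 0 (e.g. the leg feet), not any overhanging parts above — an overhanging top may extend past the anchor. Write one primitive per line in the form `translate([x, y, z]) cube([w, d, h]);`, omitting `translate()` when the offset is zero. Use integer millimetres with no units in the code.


translate([261, 266, 0]) cube([337, 168, 14]);
translate([261, 266, 14]) cube([337, 14, 158]);
translate([261, 420, 14]) cube([337, 14, 158]);
translate([261, 280, 14]) cube([14, 140, 158]);
translate([584, 280, 14]) cube([14, 140, 158]);


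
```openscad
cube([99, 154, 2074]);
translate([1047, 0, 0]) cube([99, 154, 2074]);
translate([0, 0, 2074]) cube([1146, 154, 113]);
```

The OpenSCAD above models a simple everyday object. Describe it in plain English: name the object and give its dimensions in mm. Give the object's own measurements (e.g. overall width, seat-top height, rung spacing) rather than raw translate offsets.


A door frame. The clear opening is 948 mm wide and 2074 mm high. Two 99 mm wide jambs, 154 mm deep, stand either side of the opening from the floor to the top of the opening. A 113 mm thick head sits across the top of both jambs, spanning the full outside width of the frame.


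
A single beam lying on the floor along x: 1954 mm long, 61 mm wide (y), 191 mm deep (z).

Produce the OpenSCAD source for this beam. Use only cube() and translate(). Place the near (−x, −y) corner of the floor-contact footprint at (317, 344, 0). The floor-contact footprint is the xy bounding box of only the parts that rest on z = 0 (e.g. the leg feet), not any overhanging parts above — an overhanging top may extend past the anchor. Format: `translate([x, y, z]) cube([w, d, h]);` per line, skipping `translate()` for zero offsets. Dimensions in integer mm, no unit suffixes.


translate([317, 344, 0]) cube([1954, 61, 191]);


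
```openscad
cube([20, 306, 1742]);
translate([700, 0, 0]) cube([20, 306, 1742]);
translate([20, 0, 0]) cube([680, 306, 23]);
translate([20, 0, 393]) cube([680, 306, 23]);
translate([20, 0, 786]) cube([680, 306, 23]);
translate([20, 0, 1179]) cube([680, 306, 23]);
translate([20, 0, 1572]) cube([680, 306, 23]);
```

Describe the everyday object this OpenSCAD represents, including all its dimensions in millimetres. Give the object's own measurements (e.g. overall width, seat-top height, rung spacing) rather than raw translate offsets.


An open bookshelf. Two side panels, each 20 mm thick, 306 mm deep and 1742 mm tall, stand 720 mm apart (outside-to-outside). Between them sit 5 shelves, each 23 mm thick and 306 mm deep, spanning the full gap between the sides. The bottom shelf rests on the floor (its underside at z = 0) and the clear gap between one shelf's top and the next shelf's underside is 370 mm.


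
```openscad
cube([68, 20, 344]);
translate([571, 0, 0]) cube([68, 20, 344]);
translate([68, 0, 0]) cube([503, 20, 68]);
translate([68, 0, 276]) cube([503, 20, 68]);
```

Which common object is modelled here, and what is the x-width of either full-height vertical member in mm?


A picture frame. The border width is 68 mm.

Four thin pieces enclosing a rectangular opening — a picture frame. The two full-height stiles are 344 mm tall; the top rail sits at z = 276 and is 68 mm tall, so the border above the opening is 344 − 276 = 68 mm, matching the stile x-width.


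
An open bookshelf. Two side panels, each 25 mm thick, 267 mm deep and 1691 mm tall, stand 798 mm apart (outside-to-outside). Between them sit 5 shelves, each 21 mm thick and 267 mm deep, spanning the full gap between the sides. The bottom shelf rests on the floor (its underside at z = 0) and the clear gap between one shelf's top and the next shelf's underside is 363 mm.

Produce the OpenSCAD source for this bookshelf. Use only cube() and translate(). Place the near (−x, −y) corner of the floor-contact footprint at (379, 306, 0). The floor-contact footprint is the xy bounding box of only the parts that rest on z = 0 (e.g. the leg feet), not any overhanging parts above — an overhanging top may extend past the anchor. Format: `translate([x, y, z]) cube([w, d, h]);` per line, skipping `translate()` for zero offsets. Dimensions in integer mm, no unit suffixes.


translate([379, 306, 0]) cube([25, 267, 1691]);
translate([1152, 306, 0]) cube([25, 267, 1691]);
translate([404, 306, 0]) cube([748, 267, 21]);
translate([404, 306, 384]) cube([748, 267, 21]);
translate([404, 306, 768]) cube([748, 267, 21]);
translate([404, 306, 1152]) cube([748, 267, 21]);
translate([404, 306, 1536]) cube([748, 267, 21]);


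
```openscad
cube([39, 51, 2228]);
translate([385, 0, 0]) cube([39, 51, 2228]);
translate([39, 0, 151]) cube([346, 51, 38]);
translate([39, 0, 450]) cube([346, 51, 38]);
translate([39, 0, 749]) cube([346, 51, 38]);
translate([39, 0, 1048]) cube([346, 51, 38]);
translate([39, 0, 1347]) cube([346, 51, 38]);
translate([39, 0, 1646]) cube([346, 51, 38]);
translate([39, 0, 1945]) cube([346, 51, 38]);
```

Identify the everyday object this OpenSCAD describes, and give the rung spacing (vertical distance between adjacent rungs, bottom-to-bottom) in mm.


A ladder. The rung spacing is 299 mm.

Two tall 39×51 posts with 7 short bars between them — a ladder. Adjacent rungs sit at z = 151 and z = 450, so the spacing is 450 − 151 = 299 mm.


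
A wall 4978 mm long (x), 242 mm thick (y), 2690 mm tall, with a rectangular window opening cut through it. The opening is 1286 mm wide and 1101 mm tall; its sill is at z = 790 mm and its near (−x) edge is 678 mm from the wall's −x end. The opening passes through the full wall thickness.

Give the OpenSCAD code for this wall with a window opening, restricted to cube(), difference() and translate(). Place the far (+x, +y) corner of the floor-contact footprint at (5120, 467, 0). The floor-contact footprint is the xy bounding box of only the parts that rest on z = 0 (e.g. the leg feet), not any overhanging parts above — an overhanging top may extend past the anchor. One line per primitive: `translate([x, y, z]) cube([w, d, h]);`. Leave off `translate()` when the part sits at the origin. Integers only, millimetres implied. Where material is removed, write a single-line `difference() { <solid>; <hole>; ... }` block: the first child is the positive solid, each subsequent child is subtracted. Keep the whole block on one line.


difference() { translate([142, 225, 0]) cube([4978, 242, 2690]); translate([820, 225, 790]) cube([1286, 242, 1101]); }


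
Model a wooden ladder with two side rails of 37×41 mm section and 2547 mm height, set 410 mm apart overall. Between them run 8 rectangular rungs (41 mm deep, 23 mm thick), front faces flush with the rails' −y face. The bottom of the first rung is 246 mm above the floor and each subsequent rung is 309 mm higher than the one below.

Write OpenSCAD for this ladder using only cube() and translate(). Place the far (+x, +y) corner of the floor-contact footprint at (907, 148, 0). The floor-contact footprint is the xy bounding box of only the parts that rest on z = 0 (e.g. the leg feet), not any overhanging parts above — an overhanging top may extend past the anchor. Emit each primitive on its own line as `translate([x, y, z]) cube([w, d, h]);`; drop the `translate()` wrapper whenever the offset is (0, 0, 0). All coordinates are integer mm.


translate([497, 107, 0]) cube([37, 41, 2547]);
translate([870, 107, 0]) cube([37, 41, 2547]);
translate([534, 107, 246]) cube([336, 41, 23]);
translate([534, 107, 555]) cube([336, 41, 23]);
translate([534, 107, 864]) cube([336, 41, 23]);
translate([534, 107, 1173]) cube([336, 41, 23]);
translate([534, 107, 1482]) cube([336, 41, 23]);
translate([534, 107, 1791]) cube([336, 41, 23]);
translate([534, 107, 2100]) cube([336, 41, 23]);
translate([534, 107, 2409]) cube([336, 41, 23]);


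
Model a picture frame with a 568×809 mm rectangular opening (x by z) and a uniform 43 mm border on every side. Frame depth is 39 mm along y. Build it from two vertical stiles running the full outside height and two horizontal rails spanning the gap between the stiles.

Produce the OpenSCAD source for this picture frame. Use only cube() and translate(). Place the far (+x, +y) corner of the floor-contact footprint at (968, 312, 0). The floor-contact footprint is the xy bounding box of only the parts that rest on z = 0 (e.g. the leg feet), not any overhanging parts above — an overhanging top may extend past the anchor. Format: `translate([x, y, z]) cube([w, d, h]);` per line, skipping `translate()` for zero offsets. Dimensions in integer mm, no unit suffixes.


translate([314, 273, 0]) cube([43, 39, 895]);
translate([925, 273, 0]) cube([43, 39, 895]);
translate([357, 273, 0]) cube([568, 39, 43]);
translate([357, 273, 852]) cube([568, 39, 43]);


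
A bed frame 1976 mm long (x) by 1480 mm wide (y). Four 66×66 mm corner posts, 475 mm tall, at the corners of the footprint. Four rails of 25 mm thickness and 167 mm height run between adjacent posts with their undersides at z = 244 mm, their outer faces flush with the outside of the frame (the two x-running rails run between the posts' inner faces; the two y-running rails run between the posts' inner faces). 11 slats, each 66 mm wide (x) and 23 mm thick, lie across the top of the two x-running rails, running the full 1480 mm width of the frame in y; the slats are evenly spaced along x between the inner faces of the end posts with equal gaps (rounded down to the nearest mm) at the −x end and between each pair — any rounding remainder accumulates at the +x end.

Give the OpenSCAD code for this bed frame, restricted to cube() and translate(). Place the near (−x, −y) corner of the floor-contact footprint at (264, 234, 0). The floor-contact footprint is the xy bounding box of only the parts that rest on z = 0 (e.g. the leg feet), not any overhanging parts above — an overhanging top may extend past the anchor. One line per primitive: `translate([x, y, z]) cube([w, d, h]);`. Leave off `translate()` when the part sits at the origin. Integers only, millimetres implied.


translate([264, 234, 0]) cube([66, 66, 475]);
translate([264, 1648, 0]) cube([66, 66, 475]);
translate([2174, 234, 0]) cube([66, 66, 475]);
translate([2174, 1648, 0]) cube([66, 66, 475]);
translate([330, 234, 244]) cube([1844, 25, 167]);
translate([330, 1689, 244]) cube([1844, 25, 167]);
translate([264, 300, 244]) cube([25, 1348, 167]);
translate([2215, 300, 244]) cube([25, 1348, 167]);
translate([423, 234, 411]) cube([66, 1480, 23]);
translate([582, 234, 411]) cube([66, 1480, 23]);
translate([741, 234, 411]) cube([66, 1480, 23]);
translate([900, 234, 411]) cube([66, 1480, 23]);
translate([1059, 234, 411]) cube([66, 1480, 23]);
translate([1218, 234, 411]) cube([66, 1480, 23]);
translate([1377, 234, 411]) cube([66, 1480, 23]);
translate([1536, 234, 411]) cube([66, 1480, 23]);
translate([1695, 234, 411]) cube([66, 1480, 23]);
translate([1854, 234, 411]) cube([66, 1480, 23]);
translate([2013, 234, 411]) cube([66, 1480, 23]);


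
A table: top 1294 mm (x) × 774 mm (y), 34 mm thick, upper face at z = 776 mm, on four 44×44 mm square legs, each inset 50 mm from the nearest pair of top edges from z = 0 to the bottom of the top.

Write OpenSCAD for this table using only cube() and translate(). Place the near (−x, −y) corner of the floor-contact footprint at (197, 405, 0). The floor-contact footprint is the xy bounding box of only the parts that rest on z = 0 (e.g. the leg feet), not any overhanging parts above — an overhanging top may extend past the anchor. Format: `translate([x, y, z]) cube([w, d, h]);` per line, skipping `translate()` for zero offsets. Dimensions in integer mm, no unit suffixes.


// leg_h = 776 - 34 = 742
translate([147, 355, 742]) cube([1294, 774, 34]);
translate([197, 405, 0]) cube([44, 44, 742]);
translate([1347, 405, 0]) cube([44, 44, 742]);
translate([197, 1035, 0]) cube([44, 44, 742]);
translate([1347, 1035, 0]) cube([44, 44, 742]);


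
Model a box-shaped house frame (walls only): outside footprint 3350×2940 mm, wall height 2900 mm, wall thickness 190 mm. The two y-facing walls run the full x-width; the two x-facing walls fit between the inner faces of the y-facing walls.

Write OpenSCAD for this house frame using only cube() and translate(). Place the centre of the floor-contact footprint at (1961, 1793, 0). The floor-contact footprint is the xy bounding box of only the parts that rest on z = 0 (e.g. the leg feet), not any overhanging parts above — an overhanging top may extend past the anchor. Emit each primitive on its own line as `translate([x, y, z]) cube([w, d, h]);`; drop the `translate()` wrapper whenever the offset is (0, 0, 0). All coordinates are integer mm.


translate([286, 323, 0]) cube([3350, 190, 2900]);
translate([286, 3073, 0]) cube([3350, 190, 2900]);
translate([286, 513, 0]) cube([190, 2560, 2900]);
translate([3446, 513, 0]) cube([190, 2560, 2900]);


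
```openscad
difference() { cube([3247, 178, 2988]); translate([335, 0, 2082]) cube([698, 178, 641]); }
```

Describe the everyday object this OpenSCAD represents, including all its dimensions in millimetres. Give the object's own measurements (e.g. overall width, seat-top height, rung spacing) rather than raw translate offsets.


A wall 3247 mm long (x), 178 mm thick (y), 2988 mm tall, with a rectangular window opening cut through it. The opening is 698 mm wide and 641 mm tall; its sill is at z = 2082 mm and its near (−x) edge is 335 mm from the wall's −x end. The opening passes through the full wall thickness.


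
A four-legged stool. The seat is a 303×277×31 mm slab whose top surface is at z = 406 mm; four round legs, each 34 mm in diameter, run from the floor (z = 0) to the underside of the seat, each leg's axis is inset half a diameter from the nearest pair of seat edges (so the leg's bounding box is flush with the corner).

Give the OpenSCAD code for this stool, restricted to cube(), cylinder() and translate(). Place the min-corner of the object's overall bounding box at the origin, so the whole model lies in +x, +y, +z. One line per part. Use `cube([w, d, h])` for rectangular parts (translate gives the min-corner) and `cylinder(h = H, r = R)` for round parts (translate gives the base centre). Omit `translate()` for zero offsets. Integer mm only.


translate([0, 0, 375]) cube([303, 277, 31]);
translate([17, 17, 0]) cylinder(h = 375, r = 17);
translate([286, 17, 0]) cylinder(h = 375, r = 17);
translate([17, 260, 0]) cylinder(h = 375, r = 17);
translate([286, 260, 0]) cylinder(h = 375, r = 17);


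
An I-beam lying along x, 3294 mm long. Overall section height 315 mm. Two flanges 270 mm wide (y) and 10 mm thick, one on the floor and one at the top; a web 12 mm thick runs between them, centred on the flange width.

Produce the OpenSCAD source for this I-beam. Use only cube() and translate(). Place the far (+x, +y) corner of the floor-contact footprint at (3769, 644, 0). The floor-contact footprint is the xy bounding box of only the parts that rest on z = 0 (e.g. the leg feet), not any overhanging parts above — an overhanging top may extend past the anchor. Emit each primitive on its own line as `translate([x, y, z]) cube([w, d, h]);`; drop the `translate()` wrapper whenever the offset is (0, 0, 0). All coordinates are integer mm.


translate([475, 374, 0]) cube([3294, 270, 10]);
translate([475, 503, 10]) cube([3294, 12, 295]);
translate([475, 374, 305]) cube([3294, 270, 10]);


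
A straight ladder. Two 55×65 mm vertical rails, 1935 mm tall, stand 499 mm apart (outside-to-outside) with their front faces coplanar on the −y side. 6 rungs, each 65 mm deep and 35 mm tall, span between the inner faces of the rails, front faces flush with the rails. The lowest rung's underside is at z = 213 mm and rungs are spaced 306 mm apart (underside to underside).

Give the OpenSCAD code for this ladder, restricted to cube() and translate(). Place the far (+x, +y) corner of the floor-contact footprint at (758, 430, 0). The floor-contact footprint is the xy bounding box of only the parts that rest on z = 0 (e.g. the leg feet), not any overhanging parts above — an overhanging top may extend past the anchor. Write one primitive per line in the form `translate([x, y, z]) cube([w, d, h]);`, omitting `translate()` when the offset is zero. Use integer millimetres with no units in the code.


translate([259, 365, 0]) cube([55, 65, 1935]);
translate([703, 365, 0]) cube([55, 65, 1935]);
translate([314, 365, 213]) cube([389, 65, 35]);
translate([314, 365, 519]) cube([389, 65, 35]);
translate([314, 365, 825]) cube([389, 65, 35]);
translate([314, 365, 1131]) cube([389, 65, 35]);
translate([314, 365, 1437]) cube([389, 65, 35]);
translate([314, 365, 1743]) cube([389, 65, 35]);


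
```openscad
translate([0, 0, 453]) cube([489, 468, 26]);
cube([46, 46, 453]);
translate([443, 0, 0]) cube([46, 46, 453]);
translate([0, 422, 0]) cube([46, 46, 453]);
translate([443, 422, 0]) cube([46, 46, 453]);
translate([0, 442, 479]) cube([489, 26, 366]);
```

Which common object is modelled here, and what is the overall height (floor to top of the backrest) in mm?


A chair. The overall height is 845 mm.

A slab on four corner posts with a tall panel at the back — a chair. The seat slab sits at z = 453 with thickness 26, and the 366 mm backrest starts at the seat top, so the overall height is 453 + 26 + 366 = 845 mm.


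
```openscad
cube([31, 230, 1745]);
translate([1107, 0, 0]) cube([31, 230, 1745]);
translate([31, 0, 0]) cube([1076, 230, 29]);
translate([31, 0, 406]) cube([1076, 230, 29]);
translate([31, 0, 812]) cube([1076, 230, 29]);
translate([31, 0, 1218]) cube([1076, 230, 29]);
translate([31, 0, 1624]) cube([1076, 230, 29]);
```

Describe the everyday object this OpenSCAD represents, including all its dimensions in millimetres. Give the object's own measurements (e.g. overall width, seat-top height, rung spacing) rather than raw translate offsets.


An open bookshelf. Two side panels, each 31 mm thick, 230 mm deep and 1745 mm tall, stand 1138 mm apart (outside-to-outside). Between them sit 5 shelves, each 29 mm thick and 230 mm deep, spanning the full gap between the sides. The bottom shelf rests on the floor (its underside at z = 0) and the clear gap between one shelf's top and the next shelf's underside is 377 mm.
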